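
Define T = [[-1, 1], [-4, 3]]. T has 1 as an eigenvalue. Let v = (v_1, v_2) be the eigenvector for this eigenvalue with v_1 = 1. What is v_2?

T − 1I = [[-2, 1], [-4, 2]].
Solving (T − 1I)v = 0 gives the eigenspace spanned by (1, 2).
With v_1 = 1, v = (1, 2), so v_2 = 2.

2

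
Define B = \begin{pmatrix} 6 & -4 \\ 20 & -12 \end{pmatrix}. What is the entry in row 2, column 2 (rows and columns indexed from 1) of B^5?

-4992

Characteristic polynomial: μ^2 + 6μ + 8 = (μ + 2)(μ + 4), so the eigenvalues are -4, -2.
μ=-4: eigenvector (2, 5).
μ=-2: eigenvector (1, 2).
P = [[2, 1], [5, 2]], D = diag(-4, -2), P⁻¹ = [[-2, 1], [5, -2]].
B⁵ = P·diag(-1024, -32)·P⁻¹ = [[3936, -1984], [9920, -4992]].
The requested entry is -4992.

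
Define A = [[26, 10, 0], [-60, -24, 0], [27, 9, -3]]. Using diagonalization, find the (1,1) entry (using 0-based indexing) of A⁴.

-1824

Characteristic polynomial: μ^3 + μ^2 - 30μ - 72 = (μ - 6)(μ + 3)(μ + 4), so the eigenvalues are -4, -3, 6.
μ=6: eigenvector (1, -2, 1).
μ=-4: eigenvector (-1, 3, 0).
μ=-3: eigenvector (0, 0, 1).
P = [[1, -1, 0], [-2, 3, 0], [1, 0, 1]], D = diag(6, -4, -3), P⁻¹ = [[3, 1, 0], [2, 1, 0], [-3, -1, 1]].
A⁴ = P·diag(1296, 256, 81)·P⁻¹ = [[3376, 1040, 0], [-6240, -1824, 0], [3645, 1215, 81]].
The requested entry is -1824.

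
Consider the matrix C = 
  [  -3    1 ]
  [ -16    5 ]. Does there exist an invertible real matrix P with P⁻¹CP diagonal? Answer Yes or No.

No

Characteristic polynomial: p(μ) = μ^2 - 2μ + 1 = (μ - 1)^2.
μ = 1 has algebraic multiplicity 2; rank(C − 1I) = 1, so geometric multiplicity = 1.
Geometric multiplicity < algebraic multiplicity, so C is not diagonalizable.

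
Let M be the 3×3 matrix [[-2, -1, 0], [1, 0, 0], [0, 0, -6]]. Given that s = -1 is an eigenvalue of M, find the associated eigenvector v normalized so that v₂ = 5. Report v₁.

M + 1I = [[-1, -1, 0], [1, 1, 0], [0, 0, -5]].
Solving (M + 1I)v = 0 gives the eigenspace spanned by (-5, 5, 0).
With v₂ = 5, v = (-5, 5, 0), so v₁ = -5.

-5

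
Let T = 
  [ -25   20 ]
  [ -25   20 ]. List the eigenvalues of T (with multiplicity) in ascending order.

-5, 0

Characteristic polynomial: p(λ) = λ^2 + 5λ = λ(λ + 5).
Roots (with multiplicity): -5, 0.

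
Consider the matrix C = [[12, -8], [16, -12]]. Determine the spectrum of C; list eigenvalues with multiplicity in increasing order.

Characteristic polynomial: p(r) = r^2 - 16 = (r - 4)(r + 4).
Roots (with multiplicity): -4, 4.

-4, 4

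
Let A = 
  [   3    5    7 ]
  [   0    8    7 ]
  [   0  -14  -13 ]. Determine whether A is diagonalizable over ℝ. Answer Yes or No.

Characteristic polynomial: p(r) = r^3 + 2r^2 - 21r + 18 = (r - 3)(r - 1)(r + 6).
All 3 eigenvalues are distinct, so A is diagonalizable.

Yes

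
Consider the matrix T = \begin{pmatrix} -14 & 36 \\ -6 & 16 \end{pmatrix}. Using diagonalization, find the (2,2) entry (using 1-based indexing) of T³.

208

Characteristic polynomial: s^2 - 2s - 8 = (s - 4)(s + 2), so the eigenvalues are -2, 4.
s=-2: eigenvector (3, 1).
s=4: eigenvector (2, 1).
P = [[3, 2], [1, 1]], D = diag(-2, 4), P⁻¹ = [[1, -2], [-1, 3]].
T³ = P·diag(-8, 64)·P⁻¹ = [[-152, 432], [-72, 208]].
The requested entry is 208.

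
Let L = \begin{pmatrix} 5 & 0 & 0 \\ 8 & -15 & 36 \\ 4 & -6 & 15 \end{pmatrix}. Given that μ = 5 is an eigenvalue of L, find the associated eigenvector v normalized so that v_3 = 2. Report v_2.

L − 5I = [[0, 0, 0], [8, -20, 36], [4, -6, 10]].
Solving (L − 5I)v = 0 gives the eigenspace spanned by (1, 4, 2).
With v_3 = 2, v = (1, 4, 2), so v_2 = 4.

4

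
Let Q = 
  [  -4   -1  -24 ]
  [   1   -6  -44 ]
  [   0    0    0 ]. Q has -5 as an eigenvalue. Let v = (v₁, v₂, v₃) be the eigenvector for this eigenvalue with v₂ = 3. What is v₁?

3

Q + 5I = [[1, -1, -24], [1, -1, -44], [0, 0, 5]].
Solving (Q + 5I)v = 0 gives the eigenspace spanned by (3, 3, 0).
With v₂ = 3, v = (3, 3, 0), so v₁ = 3.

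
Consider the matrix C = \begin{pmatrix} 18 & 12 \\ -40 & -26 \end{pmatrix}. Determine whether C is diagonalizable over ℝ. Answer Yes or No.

Characteristic polynomial: p(μ) = μ^2 + 8μ + 12 = (μ + 2)(μ + 6).
All 2 eigenvalues are distinct, so C is diagonalizable.

Yes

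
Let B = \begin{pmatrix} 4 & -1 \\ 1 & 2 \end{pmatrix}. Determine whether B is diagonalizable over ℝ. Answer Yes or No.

No

Characteristic polynomial: p(t) = t^2 - 6t + 9 = (t - 3)^2.
t = 3 has algebraic multiplicity 2; rank(B − 3I) = 1, so geometric multiplicity = 1.
Geometric multiplicity < algebraic multiplicity, so B is not diagonalizable.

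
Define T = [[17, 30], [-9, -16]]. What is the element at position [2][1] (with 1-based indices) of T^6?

Characteristic polynomial: s^2 - s - 2 = (s - 2)(s + 1), so the eigenvalues are -1, 2.
s=2: eigenvector (-2, 1).
s=-1: eigenvector (-5, 3).
P = [[-2, -5], [1, 3]], D = diag(2, -1), P⁻¹ = [[-3, -5], [1, 2]].
T⁶ = P·diag(64, 1)·P⁻¹ = [[379, 630], [-189, -314]].
The requested entry is -189.

-189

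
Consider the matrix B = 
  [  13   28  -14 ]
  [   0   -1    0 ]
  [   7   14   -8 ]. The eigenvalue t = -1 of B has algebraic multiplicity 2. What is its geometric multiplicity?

B + 1I = [[14, 28, -14], [0, 0, 0], [7, 14, -7]].
This matrix has rank 1, so its null space has dimension 3 − 1 = 2.

2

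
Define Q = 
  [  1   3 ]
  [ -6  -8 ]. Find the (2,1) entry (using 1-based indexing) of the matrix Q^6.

Characteristic polynomial: λ^2 + 7λ + 10 = (λ + 2)(λ + 5), so the eigenvalues are -5, -2.
λ=-2: eigenvector (1, -1).
λ=-5: eigenvector (-1, 2).
P = [[1, -1], [-1, 2]], D = diag(-2, -5), P⁻¹ = [[2, 1], [1, 1]].
Q⁶ = P·diag(64, 15625)·P⁻¹ = [[-15497, -15561], [31122, 31186]].
The requested entry is 31122.

31122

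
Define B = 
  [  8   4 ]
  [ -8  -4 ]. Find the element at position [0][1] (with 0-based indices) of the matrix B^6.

4096

Characteristic polynomial: μ^2 - 4μ = μ(μ - 4), so the eigenvalues are 0, 4.
μ=4: eigenvector (-1, 1).
μ=0: eigenvector (-1, 2).
P = [[-1, -1], [1, 2]], D = diag(4, 0), P⁻¹ = [[-2, -1], [1, 1]].
B⁶ = P·diag(4096, 0)·P⁻¹ = [[8192, 4096], [-8192, -4096]].
The requested entry is 4096.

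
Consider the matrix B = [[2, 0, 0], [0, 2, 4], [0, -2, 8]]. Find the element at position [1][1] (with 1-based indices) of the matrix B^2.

Characteristic polynomial: r^3 - 12r^2 + 44r - 48 = (r - 6)(r - 4)(r - 2), so the eigenvalues are 2, 4, 6.
r=2: eigenvector (1, 0, 0).
r=6: eigenvector (0, -1, -1).
r=4: eigenvector (0, 2, 1).
P = [[1, 0, 0], [0, -1, 2], [0, -1, 1]], D = diag(2, 6, 4), P⁻¹ = [[1, 0, 0], [0, 1, -2], [0, 1, -1]].
B² = P·diag(4, 36, 16)·P⁻¹ = [[4, 0, 0], [0, -4, 40], [0, -20, 56]].
The requested entry is 4.

4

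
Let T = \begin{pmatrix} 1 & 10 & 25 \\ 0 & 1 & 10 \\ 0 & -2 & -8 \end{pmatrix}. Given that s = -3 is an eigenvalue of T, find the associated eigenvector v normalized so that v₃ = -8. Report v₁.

0

T + 3I = [[4, 10, 25], [0, 4, 10], [0, -2, -5]].
Solving (T + 3I)v = 0 gives the eigenspace spanned by (0, 20, -8).
With v₃ = -8, v = (0, 20, -8), so v₁ = 0.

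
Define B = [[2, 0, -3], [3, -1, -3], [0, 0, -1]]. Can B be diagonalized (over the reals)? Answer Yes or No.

Yes

Characteristic polynomial: p(t) = t^3 - 3t - 2 = (t - 2)(t + 1)^2.
t = -1 has algebraic multiplicity 2; rank(B + 1I) = 1, so geometric multiplicity = 2.
Every eigenvalue has geometric = algebraic multiplicity, so B is diagonalizable.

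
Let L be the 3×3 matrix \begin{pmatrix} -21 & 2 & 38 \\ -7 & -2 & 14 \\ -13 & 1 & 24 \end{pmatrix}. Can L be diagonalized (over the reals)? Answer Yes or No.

No

Characteristic polynomial: p(μ) = μ^3 - μ^2 - 16μ - 20 = (μ - 5)(μ + 2)^2.
μ = -2 has algebraic multiplicity 2; rank(L + 2I) = 2, so geometric multiplicity = 1.
Geometric multiplicity < algebraic multiplicity, so L is not diagonalizable.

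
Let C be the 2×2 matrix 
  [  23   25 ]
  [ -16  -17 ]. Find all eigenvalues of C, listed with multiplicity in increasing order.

Characteristic polynomial: p(r) = r^2 - 6r + 9 = (r - 3)^2.
Roots (with multiplicity): 3, 3.

3, 3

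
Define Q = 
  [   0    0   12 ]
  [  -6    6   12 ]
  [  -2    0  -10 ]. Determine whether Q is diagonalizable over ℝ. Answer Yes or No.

Characteristic polynomial: p(s) = s^3 + 4s^2 - 36s - 144 = (s - 6)(s + 4)(s + 6).
All 3 eigenvalues are distinct, so Q is diagonalizable.

Yes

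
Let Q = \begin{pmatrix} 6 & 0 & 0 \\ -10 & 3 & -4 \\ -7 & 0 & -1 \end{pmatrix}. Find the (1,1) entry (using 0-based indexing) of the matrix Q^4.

81

Characteristic polynomial: μ^3 - 8μ^2 + 9μ + 18 = (μ - 6)(μ - 3)(μ + 1), so the eigenvalues are -1, 3, 6.
μ=6: eigenvector (1, -2, -1).
μ=-1: eigenvector (0, 1, 1).
μ=3: eigenvector (0, 1, 0).
P = [[1, 0, 0], [-2, 1, 1], [-1, 1, 0]], D = diag(6, -1, 3), P⁻¹ = [[1, 0, 0], [1, 0, 1], [1, 1, -1]].
Q⁴ = P·diag(1296, 1, 81)·P⁻¹ = [[1296, 0, 0], [-2510, 81, -80], [-1295, 0, 1]].
The requested entry is 81.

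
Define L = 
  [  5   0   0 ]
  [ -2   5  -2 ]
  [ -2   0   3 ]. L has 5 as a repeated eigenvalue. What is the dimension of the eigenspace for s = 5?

L − 5I = [[0, 0, 0], [-2, 0, -2], [-2, 0, -2]].
This matrix has rank 1, so its null space has dimension 3 − 1 = 2.

2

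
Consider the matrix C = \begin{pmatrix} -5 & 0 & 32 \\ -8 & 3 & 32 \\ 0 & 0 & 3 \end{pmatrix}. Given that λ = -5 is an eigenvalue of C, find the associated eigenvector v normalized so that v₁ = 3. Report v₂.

3

C + 5I = [[0, 0, 32], [-8, 8, 32], [0, 0, 8]].
Solving (C + 5I)v = 0 gives the eigenspace spanned by (3, 3, 0).
With v₁ = 3, v = (3, 3, 0), so v₂ = 3.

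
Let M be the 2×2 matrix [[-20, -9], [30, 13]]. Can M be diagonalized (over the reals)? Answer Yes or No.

Yes

Characteristic polynomial: p(r) = r^2 + 7r + 10 = (r + 2)(r + 5).
All 2 eigenvalues are distinct, so M is diagonalizable.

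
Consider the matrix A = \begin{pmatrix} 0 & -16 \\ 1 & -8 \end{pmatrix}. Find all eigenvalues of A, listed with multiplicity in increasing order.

-4, -4

Characteristic polynomial: p(r) = r^2 + 8r + 16 = (r + 4)^2.
Roots (with multiplicity): -4, -4.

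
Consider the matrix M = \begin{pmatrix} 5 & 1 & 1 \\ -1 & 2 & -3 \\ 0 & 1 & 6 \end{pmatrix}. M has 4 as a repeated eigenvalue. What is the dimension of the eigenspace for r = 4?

1

M − 4I = [[1, 1, 1], [-1, -2, -3], [0, 1, 2]].
This matrix has rank 2, so its null space has dimension 3 − 2 = 1.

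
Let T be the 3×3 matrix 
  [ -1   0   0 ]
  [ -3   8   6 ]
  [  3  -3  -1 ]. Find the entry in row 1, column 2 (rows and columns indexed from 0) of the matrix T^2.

42

Characteristic polynomial: s^3 - 6s^2 + 3s + 10 = (s - 5)(s - 2)(s + 1), so the eigenvalues are -1, 2, 5.
s=-1: eigenvector (1, 1, -1).
s=2: eigenvector (0, -1, 1).
s=5: eigenvector (0, 2, -1).
P = [[1, 0, 0], [1, -1, 2], [-1, 1, -1]], D = diag(-1, 2, 5), P⁻¹ = [[1, 0, 0], [1, 1, 2], [0, 1, 1]].
T² = P·diag(1, 4, 25)·P⁻¹ = [[1, 0, 0], [-3, 46, 42], [3, -21, -17]].
The requested entry is 42.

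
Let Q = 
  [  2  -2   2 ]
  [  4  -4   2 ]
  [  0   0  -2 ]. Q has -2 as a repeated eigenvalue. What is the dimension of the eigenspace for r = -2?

Q + 2I = [[4, -2, 2], [4, -2, 2], [0, 0, 0]].
This matrix has rank 1, so its null space has dimension 3 − 1 = 2.

2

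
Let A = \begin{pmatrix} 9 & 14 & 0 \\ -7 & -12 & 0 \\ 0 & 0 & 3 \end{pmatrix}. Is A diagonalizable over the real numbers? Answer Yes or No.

Characteristic polynomial: p(λ) = λ^3 - 19λ + 30 = (λ - 3)(λ - 2)(λ + 5).
All 3 eigenvalues are distinct, so A is diagonalizable.

Yes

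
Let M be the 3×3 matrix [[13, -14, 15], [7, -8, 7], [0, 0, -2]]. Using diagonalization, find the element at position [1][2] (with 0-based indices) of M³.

Characteristic polynomial: μ^3 - 3μ^2 - 16μ - 12 = (μ - 6)(μ + 1)(μ + 2), so the eigenvalues are -2, -1, 6.
μ=6: eigenvector (2, 1, 0).
μ=-1: eigenvector (1, 1, 0).
μ=-2: eigenvector (-1, 0, 1).
P = [[2, 1, -1], [1, 1, 0], [0, 0, 1]], D = diag(6, -1, -2), P⁻¹ = [[1, -1, 1], [-1, 2, -1], [0, 0, 1]].
M³ = P·diag(216, -1, -8)·P⁻¹ = [[433, -434, 441], [217, -218, 217], [0, 0, -8]].
The requested entry is 217.

217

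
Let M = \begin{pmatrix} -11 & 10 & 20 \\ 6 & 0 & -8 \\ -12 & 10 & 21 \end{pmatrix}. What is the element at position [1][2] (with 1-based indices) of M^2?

90

Characteristic polynomial: s^3 - 10s^2 + 29s - 20 = (s - 5)(s - 4)(s - 1), so the eigenvalues are 1, 4, 5.
s=4: eigenvector (-2, 1, -2).
s=1: eigenvector (5, -2, 4).
s=5: eigenvector (5, -2, 5).
P = [[-2, 5, 5], [1, -2, -2], [-2, 4, 5]], D = diag(4, 1, 5), P⁻¹ = [[2, 5, 0], [1, 0, -1], [0, 2, 1]].
M² = P·diag(16, 1, 25)·P⁻¹ = [[-59, 90, 120], [30, -20, -48], [-60, 90, 121]].
The requested entry is 90.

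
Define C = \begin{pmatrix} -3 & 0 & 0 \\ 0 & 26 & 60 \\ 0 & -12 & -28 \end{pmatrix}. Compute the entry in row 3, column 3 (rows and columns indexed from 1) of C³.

-352

Characteristic polynomial: r^3 + 5r^2 - 2r - 24 = (r - 2)(r + 3)(r + 4), so the eigenvalues are -4, -3, 2.
r=-3: eigenvector (1, 0, 0).
r=2: eigenvector (0, 5, -2).
r=-4: eigenvector (0, -2, 1).
P = [[1, 0, 0], [0, 5, -2], [0, -2, 1]], D = diag(-3, 2, -4), P⁻¹ = [[1, 0, 0], [0, 1, 2], [0, 2, 5]].
C³ = P·diag(-27, 8, -64)·P⁻¹ = [[-27, 0, 0], [0, 296, 720], [0, -144, -352]].
The requested entry is -352.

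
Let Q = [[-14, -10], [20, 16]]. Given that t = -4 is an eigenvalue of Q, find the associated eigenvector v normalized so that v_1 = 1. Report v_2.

Q + 4I = [[-10, -10], [20, 20]].
Solving (Q + 4I)v = 0 gives the eigenspace spanned by (1, -1).
With v_1 = 1, v = (1, -1), so v_2 = -1.

-1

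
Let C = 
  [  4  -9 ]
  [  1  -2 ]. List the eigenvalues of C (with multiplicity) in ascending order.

Characteristic polynomial: p(r) = r^2 - 2r + 1 = (r - 1)^2.
Roots (with multiplicity): 1, 1.

1, 1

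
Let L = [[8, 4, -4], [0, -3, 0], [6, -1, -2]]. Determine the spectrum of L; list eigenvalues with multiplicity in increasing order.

-3, 2, 4

Characteristic polynomial: p(s) = s^3 - 3s^2 - 10s + 24 = (s - 4)(s - 2)(s + 3).
Roots (with multiplicity): -3, 2, 4.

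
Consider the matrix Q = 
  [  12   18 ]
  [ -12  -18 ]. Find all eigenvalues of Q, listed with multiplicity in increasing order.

Characteristic polynomial: p(μ) = μ^2 + 6μ = μ(μ + 6).
Roots (with multiplicity): -6, 0.

-6, 0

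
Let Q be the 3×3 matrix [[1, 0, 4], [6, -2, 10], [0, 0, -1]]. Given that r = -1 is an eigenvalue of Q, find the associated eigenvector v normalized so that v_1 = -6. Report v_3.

Q + 1I = [[2, 0, 4], [6, -1, 10], [0, 0, 0]].
Solving (Q + 1I)v = 0 gives the eigenspace spanned by (-6, -6, 3).
With v_1 = -6, v = (-6, -6, 3), so v_3 = 3.

3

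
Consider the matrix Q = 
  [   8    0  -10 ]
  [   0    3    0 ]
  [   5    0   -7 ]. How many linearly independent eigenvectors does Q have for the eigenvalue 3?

Q − 3I = [[5, 0, -10], [0, 0, 0], [5, 0, -10]].
This matrix has rank 1, so its null space has dimension 3 − 1 = 2.

2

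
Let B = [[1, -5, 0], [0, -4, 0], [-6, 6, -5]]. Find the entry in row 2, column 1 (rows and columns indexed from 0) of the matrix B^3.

126

Characteristic polynomial: s^3 + 8s^2 + 11s - 20 = (s - 1)(s + 4)(s + 5), so the eigenvalues are -5, -4, 1.
s=1: eigenvector (1, 0, -1).
s=-5: eigenvector (0, 0, 1).
s=-4: eigenvector (1, 1, 0).
P = [[1, 0, 1], [0, 0, 1], [-1, 1, 0]], D = diag(1, -5, -4), P⁻¹ = [[1, -1, 0], [1, -1, 1], [0, 1, 0]].
B³ = P·diag(1, -125, -64)·P⁻¹ = [[1, -65, 0], [0, -64, 0], [-126, 126, -125]].
The requested entry is 126.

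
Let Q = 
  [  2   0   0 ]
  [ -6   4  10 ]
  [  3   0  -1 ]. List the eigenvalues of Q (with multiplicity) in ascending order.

-1, 2, 4

Characteristic polynomial: p(μ) = μ^3 - 5μ^2 + 2μ + 8 = (μ - 4)(μ - 2)(μ + 1).
Roots (with multiplicity): -1, 2, 4.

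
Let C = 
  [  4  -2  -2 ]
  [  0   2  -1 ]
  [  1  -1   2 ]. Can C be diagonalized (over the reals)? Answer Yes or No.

No

Characteristic polynomial: p(t) = t^3 - 8t^2 + 21t - 18 = (t - 3)^2(t - 2).
t = 3 has algebraic multiplicity 2; rank(C − 3I) = 2, so geometric multiplicity = 1.
Geometric multiplicity < algebraic multiplicity, so C is not diagonalizable.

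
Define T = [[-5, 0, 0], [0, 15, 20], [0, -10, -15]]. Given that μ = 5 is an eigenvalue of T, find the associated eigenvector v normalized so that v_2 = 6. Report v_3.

T − 5I = [[-10, 0, 0], [0, 10, 20], [0, -10, -20]].
Solving (T − 5I)v = 0 gives the eigenspace spanned by (0, 6, -3).
With v_2 = 6, v = (0, 6, -3), so v_3 = -3.

-3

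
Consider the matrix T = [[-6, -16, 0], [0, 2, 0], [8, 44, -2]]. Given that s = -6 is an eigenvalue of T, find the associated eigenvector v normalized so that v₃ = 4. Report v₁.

T + 6I = [[0, -16, 0], [0, 8, 0], [8, 44, 4]].
Solving (T + 6I)v = 0 gives the eigenspace spanned by (-2, 0, 4).
With v₃ = 4, v = (-2, 0, 4), so v₁ = -2.

-2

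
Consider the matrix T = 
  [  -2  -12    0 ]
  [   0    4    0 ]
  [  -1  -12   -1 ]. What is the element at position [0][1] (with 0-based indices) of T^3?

Characteristic polynomial: r^3 - r^2 - 10r - 8 = (r - 4)(r + 1)(r + 2), so the eigenvalues are -2, -1, 4.
r=-1: eigenvector (0, 0, -1).
r=4: eigenvector (-2, 1, -2).
r=-2: eigenvector (1, 0, 1).
P = [[0, -2, 1], [0, 1, 0], [-1, -2, 1]], D = diag(-1, 4, -2), P⁻¹ = [[1, 0, -1], [0, 1, 0], [1, 2, 0]].
T³ = P·diag(-1, 64, -8)·P⁻¹ = [[-8, -144, 0], [0, 64, 0], [-7, -144, -1]].
The requested entry is -144.

-144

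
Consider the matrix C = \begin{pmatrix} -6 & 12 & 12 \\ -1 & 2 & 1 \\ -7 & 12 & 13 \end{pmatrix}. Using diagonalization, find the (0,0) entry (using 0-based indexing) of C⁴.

Characteristic polynomial: λ^3 - 9λ^2 + 20λ - 12 = (λ - 6)(λ - 2)(λ - 1), so the eigenvalues are 1, 2, 6.
λ=2: eigenvector (3, -1, 3).
λ=1: eigenvector (0, -1, 1).
λ=6: eigenvector (1, 0, 1).
P = [[3, 0, 1], [-1, -1, 0], [3, 1, 1]], D = diag(2, 1, 6), P⁻¹ = [[1, -1, -1], [-1, 0, 1], [-2, 3, 3]].
C⁴ = P·diag(16, 1, 1296)·P⁻¹ = [[-2544, 3840, 3840], [-15, 16, 15], [-2545, 3840, 3841]].
The requested entry is -2544.

-2544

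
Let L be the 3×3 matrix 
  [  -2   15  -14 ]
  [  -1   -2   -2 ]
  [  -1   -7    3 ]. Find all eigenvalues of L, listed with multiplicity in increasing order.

-3, -3, 5

Characteristic polynomial: p(r) = r^3 + r^2 - 21r - 45 = (r - 5)(r + 3)^2.
Roots (with multiplicity): -3, -3, 5.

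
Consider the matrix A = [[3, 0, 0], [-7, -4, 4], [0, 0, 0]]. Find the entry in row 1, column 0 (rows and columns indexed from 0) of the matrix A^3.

Characteristic polynomial: μ^3 + μ^2 - 12μ = μ(μ - 3)(μ + 4), so the eigenvalues are -4, 0, 3.
μ=3: eigenvector (1, -1, 0).
μ=0: eigenvector (0, 1, 1).
μ=-4: eigenvector (0, 1, 0).
P = [[1, 0, 0], [-1, 1, 1], [0, 1, 0]], D = diag(3, 0, -4), P⁻¹ = [[1, 0, 0], [0, 0, 1], [1, 1, -1]].
A³ = P·diag(27, 0, -64)·P⁻¹ = [[27, 0, 0], [-91, -64, 64], [0, 0, 0]].
The requested entry is -91.

-91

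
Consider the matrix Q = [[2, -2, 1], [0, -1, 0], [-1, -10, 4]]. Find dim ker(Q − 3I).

1

Q − 3I = [[-1, -2, 1], [0, -4, 0], [-1, -10, 1]].
This matrix has rank 2, so its null space has dimension 3 − 2 = 1.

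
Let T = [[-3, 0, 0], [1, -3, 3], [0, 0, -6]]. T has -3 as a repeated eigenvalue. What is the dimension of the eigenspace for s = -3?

T + 3I = [[0, 0, 0], [1, 0, 3], [0, 0, -3]].
This matrix has rank 2, so its null space has dimension 3 − 2 = 1.

1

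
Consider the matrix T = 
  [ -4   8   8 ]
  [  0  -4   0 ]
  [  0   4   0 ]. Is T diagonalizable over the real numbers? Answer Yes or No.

Characteristic polynomial: p(μ) = μ^3 + 8μ^2 + 16μ = μ(μ + 4)^2.
μ = -4 has algebraic multiplicity 2; rank(T + 4I) = 1, so geometric multiplicity = 2.
Every eigenvalue has geometric = algebraic multiplicity, so T is diagonalizable.

Yes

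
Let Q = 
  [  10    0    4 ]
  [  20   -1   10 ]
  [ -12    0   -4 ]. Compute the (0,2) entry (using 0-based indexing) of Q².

24

Characteristic polynomial: t^3 - 5t^2 + 2t + 8 = (t - 4)(t - 2)(t + 1), so the eigenvalues are -1, 2, 4.
t=2: eigenvector (1, 0, -2).
t=-1: eigenvector (0, 1, 0).
t=4: eigenvector (2, 2, -3).
P = [[1, 0, 2], [0, 1, 2], [-2, 0, -3]], D = diag(2, -1, 4), P⁻¹ = [[-3, 0, -2], [-4, 1, -2], [2, 0, 1]].
Q² = P·diag(4, 1, 16)·P⁻¹ = [[52, 0, 24], [60, 1, 30], [-72, 0, -32]].
The requested entry is 24.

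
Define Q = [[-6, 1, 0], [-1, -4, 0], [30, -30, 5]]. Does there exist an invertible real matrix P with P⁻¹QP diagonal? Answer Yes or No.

No

Characteristic polynomial: p(λ) = λ^3 + 5λ^2 - 25λ - 125 = (λ - 5)(λ + 5)^2.
λ = -5 has algebraic multiplicity 2; rank(Q + 5I) = 2, so geometric multiplicity = 1.
Geometric multiplicity < algebraic multiplicity, so Q is not diagonalizable.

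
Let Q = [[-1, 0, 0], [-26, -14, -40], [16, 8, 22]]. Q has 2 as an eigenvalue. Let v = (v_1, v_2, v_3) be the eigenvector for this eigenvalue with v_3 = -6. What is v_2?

15

Q − 2I = [[-3, 0, 0], [-26, -16, -40], [16, 8, 20]].
Solving (Q − 2I)v = 0 gives the eigenspace spanned by (0, 15, -6).
With v_3 = -6, v = (0, 15, -6), so v_2 = 15.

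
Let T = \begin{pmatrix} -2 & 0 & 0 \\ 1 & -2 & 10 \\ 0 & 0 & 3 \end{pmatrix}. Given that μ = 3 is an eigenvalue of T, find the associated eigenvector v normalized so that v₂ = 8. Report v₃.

T − 3I = [[-5, 0, 0], [1, -5, 10], [0, 0, 0]].
Solving (T − 3I)v = 0 gives the eigenspace spanned by (0, 8, 4).
With v₂ = 8, v = (0, 8, 4), so v₃ = 4.

4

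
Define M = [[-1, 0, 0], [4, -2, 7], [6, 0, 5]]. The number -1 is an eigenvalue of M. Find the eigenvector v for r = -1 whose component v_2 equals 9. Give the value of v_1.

-3

M + 1I = [[0, 0, 0], [4, -1, 7], [6, 0, 6]].
Solving (M + 1I)v = 0 gives the eigenspace spanned by (-3, 9, 3).
With v_2 = 9, v = (-3, 9, 3), so v_1 = -3.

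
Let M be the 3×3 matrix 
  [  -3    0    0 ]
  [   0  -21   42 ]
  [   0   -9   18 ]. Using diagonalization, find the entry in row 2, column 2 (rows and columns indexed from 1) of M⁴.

Characteristic polynomial: r^3 + 6r^2 + 9r = r(r + 3)^2, so the eigenvalues are -3, -3, 0.
r=-3: eigenvector (1, 0, 0).
r=0: eigenvector (0, 2, 1).
r=-3: eigenvector (0, -7, -3).
P = [[1, 0, 0], [0, 2, -7], [0, 1, -3]], D = diag(-3, 0, -3), P⁻¹ = [[1, 0, 0], [0, -3, 7], [0, -1, 2]].
M⁴ = P·diag(81, 0, 81)·P⁻¹ = [[81, 0, 0], [0, 567, -1134], [0, 243, -486]].
The requested entry is 567.

567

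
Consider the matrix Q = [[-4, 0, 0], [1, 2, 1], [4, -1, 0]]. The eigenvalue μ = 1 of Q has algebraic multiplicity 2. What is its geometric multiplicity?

Q − 1I = [[-5, 0, 0], [1, 1, 1], [4, -1, -1]].
This matrix has rank 2, so its null space has dimension 3 − 2 = 1.

1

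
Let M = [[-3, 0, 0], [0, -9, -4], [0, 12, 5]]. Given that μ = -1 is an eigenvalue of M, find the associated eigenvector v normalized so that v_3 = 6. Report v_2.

-3

M + 1I = [[-2, 0, 0], [0, -8, -4], [0, 12, 6]].
Solving (M + 1I)v = 0 gives the eigenspace spanned by (0, -3, 6).
With v_3 = 6, v = (0, -3, 6), so v_2 = -3.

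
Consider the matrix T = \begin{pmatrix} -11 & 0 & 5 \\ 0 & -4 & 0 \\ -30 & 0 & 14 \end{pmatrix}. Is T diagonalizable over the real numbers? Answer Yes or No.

Yes

Characteristic polynomial: p(s) = s^3 + s^2 - 16s - 16 = (s - 4)(s + 1)(s + 4).
All 3 eigenvalues are distinct, so T is diagonalizable.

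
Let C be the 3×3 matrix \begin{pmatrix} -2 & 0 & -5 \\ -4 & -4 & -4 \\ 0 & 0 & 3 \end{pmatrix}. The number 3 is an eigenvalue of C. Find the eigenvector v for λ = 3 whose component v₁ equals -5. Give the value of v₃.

C − 3I = [[-5, 0, -5], [-4, -7, -4], [0, 0, 0]].
Solving (C − 3I)v = 0 gives the eigenspace spanned by (-5, 0, 5).
With v₁ = -5, v = (-5, 0, 5), so v₃ = 5.

5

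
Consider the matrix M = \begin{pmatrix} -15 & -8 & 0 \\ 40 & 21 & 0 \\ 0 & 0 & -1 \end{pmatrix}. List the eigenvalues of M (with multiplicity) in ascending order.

Characteristic polynomial: p(μ) = μ^3 - 5μ^2 - μ + 5 = (μ - 5)(μ - 1)(μ + 1).
Roots (with multiplicity): -1, 1, 5.

-1, 1, 5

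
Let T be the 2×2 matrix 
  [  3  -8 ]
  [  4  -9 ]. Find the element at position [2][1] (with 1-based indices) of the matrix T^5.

Characteristic polynomial: λ^2 + 6λ + 5 = (λ + 1)(λ + 5), so the eigenvalues are -5, -1.
λ=-1: eigenvector (-2, -1).
λ=-5: eigenvector (1, 1).
P = [[-2, 1], [-1, 1]], D = diag(-1, -5), P⁻¹ = [[-1, 1], [-1, 2]].
T⁵ = P·diag(-1, -3125)·P⁻¹ = [[3123, -6248], [3124, -6249]].
The requested entry is 3124.

3124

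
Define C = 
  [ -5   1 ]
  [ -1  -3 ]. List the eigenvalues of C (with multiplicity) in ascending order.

Characteristic polynomial: p(r) = r^2 + 8r + 16 = (r + 4)^2.
Roots (with multiplicity): -4, -4.

-4, -4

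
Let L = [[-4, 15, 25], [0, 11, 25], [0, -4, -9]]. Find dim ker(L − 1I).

1

L − 1I = [[-5, 15, 25], [0, 10, 25], [0, -4, -10]].
This matrix has rank 2, so its null space has dimension 3 − 2 = 1.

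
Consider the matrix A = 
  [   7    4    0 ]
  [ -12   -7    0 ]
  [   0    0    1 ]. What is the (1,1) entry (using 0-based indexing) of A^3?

-7

Characteristic polynomial: s^3 - s^2 - s + 1 = (s - 1)^2(s + 1), so the eigenvalues are -1, 1, 1.
s=1: eigenvector (0, 0, 1).
s=1: eigenvector (2, -3, 0).
s=-1: eigenvector (1, -2, 0).
P = [[0, 2, 1], [0, -3, -2], [1, 0, 0]], D = diag(1, 1, -1), P⁻¹ = [[0, 0, 1], [2, 1, 0], [-3, -2, 0]].
A³ = P·diag(1, 1, -1)·P⁻¹ = [[7, 4, 0], [-12, -7, 0], [0, 0, 1]].
The requested entry is -7.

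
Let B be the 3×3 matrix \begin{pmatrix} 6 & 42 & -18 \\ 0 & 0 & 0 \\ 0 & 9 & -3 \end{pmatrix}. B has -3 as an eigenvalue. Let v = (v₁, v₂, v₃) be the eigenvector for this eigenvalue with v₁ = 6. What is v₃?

B + 3I = [[9, 42, -18], [0, 3, 0], [0, 9, 0]].
Solving (B + 3I)v = 0 gives the eigenspace spanned by (6, 0, 3).
With v₁ = 6, v = (6, 0, 3), so v₃ = 3.

3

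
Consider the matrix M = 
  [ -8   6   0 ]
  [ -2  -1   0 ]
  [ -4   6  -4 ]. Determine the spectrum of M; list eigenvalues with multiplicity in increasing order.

Characteristic polynomial: p(μ) = μ^3 + 13μ^2 + 56μ + 80 = (μ + 4)^2(μ + 5).
Roots (with multiplicity): -5, -4, -4.

-5, -4, -4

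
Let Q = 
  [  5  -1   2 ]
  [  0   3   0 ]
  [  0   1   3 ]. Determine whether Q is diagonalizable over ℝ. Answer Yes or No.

Characteristic polynomial: p(r) = r^3 - 11r^2 + 39r - 45 = (r - 5)(r - 3)^2.
r = 3 has algebraic multiplicity 2; rank(Q − 3I) = 2, so geometric multiplicity = 1.
Geometric multiplicity < algebraic multiplicity, so Q is not diagonalizable.

No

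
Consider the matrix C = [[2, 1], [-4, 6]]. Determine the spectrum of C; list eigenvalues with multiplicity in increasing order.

Characteristic polynomial: p(t) = t^2 - 8t + 16 = (t - 4)^2.
Roots (with multiplicity): 4, 4.

4, 4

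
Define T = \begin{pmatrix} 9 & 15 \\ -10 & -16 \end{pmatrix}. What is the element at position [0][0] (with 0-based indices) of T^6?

-93309

Characteristic polynomial: μ^2 + 7μ + 6 = (μ + 1)(μ + 6), so the eigenvalues are -6, -1.
μ=-1: eigenvector (3, -2).
μ=-6: eigenvector (-1, 1).
P = [[3, -1], [-2, 1]], D = diag(-1, -6), P⁻¹ = [[1, 1], [2, 3]].
T⁶ = P·diag(1, 46656)·P⁻¹ = [[-93309, -139965], [93310, 139966]].
The requested entry is -93309.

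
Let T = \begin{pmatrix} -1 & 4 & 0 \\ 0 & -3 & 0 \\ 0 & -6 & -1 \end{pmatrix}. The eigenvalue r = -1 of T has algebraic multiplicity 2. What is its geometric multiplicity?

T + 1I = [[0, 4, 0], [0, -2, 0], [0, -6, 0]].
This matrix has rank 1, so its null space has dimension 3 − 1 = 2.

2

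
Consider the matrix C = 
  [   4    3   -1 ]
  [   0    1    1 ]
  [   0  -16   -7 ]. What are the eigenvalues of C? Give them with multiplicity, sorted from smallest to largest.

Characteristic polynomial: p(t) = t^3 + 2t^2 - 15t - 36 = (t - 4)(t + 3)^2.
Roots (with multiplicity): -3, -3, 4.

-3, -3, 4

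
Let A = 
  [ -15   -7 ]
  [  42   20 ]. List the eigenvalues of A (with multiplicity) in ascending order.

Characteristic polynomial: p(t) = t^2 - 5t - 6 = (t - 6)(t + 1).
Roots (with multiplicity): -1, 6.

-1, 6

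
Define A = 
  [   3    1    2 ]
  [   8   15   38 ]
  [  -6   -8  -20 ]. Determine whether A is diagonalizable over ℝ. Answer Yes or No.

No

Characteristic polynomial: p(r) = r^3 + 2r^2 - 7r + 4 = (r - 1)^2(r + 4).
r = 1 has algebraic multiplicity 2; rank(A − 1I) = 2, so geometric multiplicity = 1.
Geometric multiplicity < algebraic multiplicity, so A is not diagonalizable.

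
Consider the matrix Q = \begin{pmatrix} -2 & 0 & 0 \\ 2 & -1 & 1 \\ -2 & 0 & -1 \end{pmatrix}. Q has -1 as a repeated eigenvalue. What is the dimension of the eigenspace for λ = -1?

1

Q + 1I = [[-1, 0, 0], [2, 0, 1], [-2, 0, 0]].
This matrix has rank 2, so its null space has dimension 3 − 2 = 1.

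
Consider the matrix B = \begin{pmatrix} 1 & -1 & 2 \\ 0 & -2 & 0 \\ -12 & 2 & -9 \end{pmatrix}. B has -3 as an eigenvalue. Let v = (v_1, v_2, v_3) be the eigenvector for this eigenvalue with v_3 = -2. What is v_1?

1

B + 3I = [[4, -1, 2], [0, 1, 0], [-12, 2, -6]].
Solving (B + 3I)v = 0 gives the eigenspace spanned by (1, 0, -2).
With v_3 = -2, v = (1, 0, -2), so v_1 = 1.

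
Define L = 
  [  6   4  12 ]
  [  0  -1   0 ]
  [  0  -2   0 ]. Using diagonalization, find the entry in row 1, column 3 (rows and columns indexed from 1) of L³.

432

Characteristic polynomial: λ^3 - 5λ^2 - 6λ = λ(λ - 6)(λ + 1), so the eigenvalues are -1, 0, 6.
λ=6: eigenvector (1, 0, 0).
λ=0: eigenvector (-2, 0, 1).
λ=-1: eigenvector (-4, 1, 2).
P = [[1, -2, -4], [0, 0, 1], [0, 1, 2]], D = diag(6, 0, -1), P⁻¹ = [[1, 0, 2], [0, -2, 1], [0, 1, 0]].
L³ = P·diag(216, 0, -1)·P⁻¹ = [[216, 4, 432], [0, -1, 0], [0, -2, 0]].
The requested entry is 432.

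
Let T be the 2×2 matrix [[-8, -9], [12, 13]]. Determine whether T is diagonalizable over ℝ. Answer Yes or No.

Characteristic polynomial: p(s) = s^2 - 5s + 4 = (s - 4)(s - 1).
All 2 eigenvalues are distinct, so T is diagonalizable.

Yes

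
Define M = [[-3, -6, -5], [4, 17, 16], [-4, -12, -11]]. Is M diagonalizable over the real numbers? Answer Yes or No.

No

Characteristic polynomial: p(r) = r^3 - 3r^2 - 9r - 5 = (r - 5)(r + 1)^2.
r = -1 has algebraic multiplicity 2; rank(M + 1I) = 2, so geometric multiplicity = 1.
Geometric multiplicity < algebraic multiplicity, so M is not diagonalizable.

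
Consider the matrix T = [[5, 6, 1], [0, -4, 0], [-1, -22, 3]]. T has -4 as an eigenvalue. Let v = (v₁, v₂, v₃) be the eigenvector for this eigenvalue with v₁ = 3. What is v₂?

T + 4I = [[9, 6, 1], [0, 0, 0], [-1, -22, 7]].
Solving (T + 4I)v = 0 gives the eigenspace spanned by (3, -3, -9).
With v₁ = 3, v = (3, -3, -9), so v₂ = -3.

-3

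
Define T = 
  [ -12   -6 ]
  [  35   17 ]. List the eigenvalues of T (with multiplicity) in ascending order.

Characteristic polynomial: p(s) = s^2 - 5s + 6 = (s - 3)(s - 2).
Roots (with multiplicity): 2, 3.

2, 3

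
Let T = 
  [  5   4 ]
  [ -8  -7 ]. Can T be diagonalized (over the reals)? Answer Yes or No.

Characteristic polynomial: p(s) = s^2 + 2s - 3 = (s - 1)(s + 3).
All 2 eigenvalues are distinct, so T is diagonalizable.

Yes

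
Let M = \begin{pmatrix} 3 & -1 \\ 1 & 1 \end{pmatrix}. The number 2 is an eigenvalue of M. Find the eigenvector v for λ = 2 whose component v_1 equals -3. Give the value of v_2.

M − 2I = [[1, -1], [1, -1]].
Solving (M − 2I)v = 0 gives the eigenspace spanned by (-3, -3).
With v_1 = -3, v = (-3, -3), so v_2 = -3.

-3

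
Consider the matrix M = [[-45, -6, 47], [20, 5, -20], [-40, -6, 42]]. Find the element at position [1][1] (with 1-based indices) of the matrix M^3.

Characteristic polynomial: s^3 - 2s^2 - 25s + 50 = (s - 5)(s - 2)(s + 5), so the eigenvalues are -5, 2, 5.
s=-5: eigenvector (5, -2, 4).
s=2: eigenvector (1, 0, 1).
s=5: eigenvector (-2, 1, -2).
P = [[5, 1, -2], [-2, 0, 1], [4, 1, -2]], D = diag(-5, 2, 5), P⁻¹ = [[1, 0, -1], [0, 2, 1], [2, 1, -2]].
M³ = P·diag(-125, 8, 125)·P⁻¹ = [[-1125, -234, 1133], [500, 125, -500], [-1000, -234, 1008]].
The requested entry is -1125.

-1125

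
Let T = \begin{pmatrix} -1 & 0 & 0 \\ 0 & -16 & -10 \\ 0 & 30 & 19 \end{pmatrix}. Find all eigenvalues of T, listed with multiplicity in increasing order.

Characteristic polynomial: p(μ) = μ^3 - 2μ^2 - 7μ - 4 = (μ - 4)(μ + 1)^2.
Roots (with multiplicity): -1, -1, 4.

-1, -1, 4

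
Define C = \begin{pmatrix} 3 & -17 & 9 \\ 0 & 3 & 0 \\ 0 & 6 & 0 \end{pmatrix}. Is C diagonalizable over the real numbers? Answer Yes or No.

Characteristic polynomial: p(r) = r^3 - 6r^2 + 9r = r(r - 3)^2.
r = 3 has algebraic multiplicity 2; rank(C − 3I) = 2, so geometric multiplicity = 1.
Geometric multiplicity < algebraic multiplicity, so C is not diagonalizable.

No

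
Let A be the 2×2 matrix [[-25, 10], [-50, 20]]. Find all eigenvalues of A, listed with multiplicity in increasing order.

Characteristic polynomial: p(λ) = λ^2 + 5λ = λ(λ + 5).
Roots (with multiplicity): -5, 0.

-5, 0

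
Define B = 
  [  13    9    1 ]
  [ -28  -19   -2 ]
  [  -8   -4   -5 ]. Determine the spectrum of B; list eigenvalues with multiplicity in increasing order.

-5, -5, -1

Characteristic polynomial: p(r) = r^3 + 11r^2 + 35r + 25 = (r + 1)(r + 5)^2.
Roots (with multiplicity): -5, -5, -1.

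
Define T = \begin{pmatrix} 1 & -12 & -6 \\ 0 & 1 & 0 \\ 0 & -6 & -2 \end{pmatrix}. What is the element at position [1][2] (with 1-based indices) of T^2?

12

Characteristic polynomial: s^3 - 3s + 2 = (s - 1)^2(s + 2), so the eigenvalues are -2, 1, 1.
s=1: eigenvector (-1, 1, -2).
s=1: eigenvector (1, 0, 0).
s=-2: eigenvector (2, 0, 1).
P = [[-1, 1, 2], [1, 0, 0], [-2, 0, 1]], D = diag(1, 1, -2), P⁻¹ = [[0, 1, 0], [1, -3, -2], [0, 2, 1]].
T² = P·diag(1, 1, 4)·P⁻¹ = [[1, 12, 6], [0, 1, 0], [0, 6, 4]].
The requested entry is 12.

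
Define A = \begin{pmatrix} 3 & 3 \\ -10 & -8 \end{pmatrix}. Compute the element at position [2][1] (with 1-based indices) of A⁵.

-2110

Characteristic polynomial: t^2 + 5t + 6 = (t + 2)(t + 3), so the eigenvalues are -3, -2.
t=-2: eigenvector (3, -5).
t=-3: eigenvector (1, -2).
P = [[3, 1], [-5, -2]], D = diag(-2, -3), P⁻¹ = [[2, 1], [-5, -3]].
A⁵ = P·diag(-32, -243)·P⁻¹ = [[1023, 633], [-2110, -1298]].
The requested entry is -2110.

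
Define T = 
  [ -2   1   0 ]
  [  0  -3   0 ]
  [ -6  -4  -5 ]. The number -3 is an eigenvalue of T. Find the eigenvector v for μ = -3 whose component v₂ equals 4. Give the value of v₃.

T + 3I = [[1, 1, 0], [0, 0, 0], [-6, -4, -2]].
Solving (T + 3I)v = 0 gives the eigenspace spanned by (-4, 4, 4).
With v₂ = 4, v = (-4, 4, 4), so v₃ = 4.

4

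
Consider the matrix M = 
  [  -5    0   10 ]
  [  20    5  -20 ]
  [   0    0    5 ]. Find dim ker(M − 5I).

2

M − 5I = [[-10, 0, 10], [20, 0, -20], [0, 0, 0]].
This matrix has rank 1, so its null space has dimension 3 − 1 = 2.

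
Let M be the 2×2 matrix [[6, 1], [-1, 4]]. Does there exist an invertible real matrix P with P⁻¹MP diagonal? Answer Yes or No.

No

Characteristic polynomial: p(μ) = μ^2 - 10μ + 25 = (μ - 5)^2.
μ = 5 has algebraic multiplicity 2; rank(M − 5I) = 1, so geometric multiplicity = 1.
Geometric multiplicity < algebraic multiplicity, so M is not diagonalizable.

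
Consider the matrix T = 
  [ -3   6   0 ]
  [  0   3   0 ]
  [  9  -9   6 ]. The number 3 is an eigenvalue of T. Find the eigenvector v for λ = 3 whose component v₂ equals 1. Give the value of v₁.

1

T − 3I = [[-6, 6, 0], [0, 0, 0], [9, -9, 3]].
Solving (T − 3I)v = 0 gives the eigenspace spanned by (1, 1, 0).
With v₂ = 1, v = (1, 1, 0), so v₁ = 1.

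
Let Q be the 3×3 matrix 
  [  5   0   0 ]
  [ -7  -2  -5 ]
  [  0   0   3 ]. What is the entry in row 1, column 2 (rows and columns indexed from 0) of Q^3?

Characteristic polynomial: μ^3 - 6μ^2 - μ + 30 = (μ - 5)(μ - 3)(μ + 2), so the eigenvalues are -2, 3, 5.
μ=3: eigenvector (0, -1, 1).
μ=-2: eigenvector (0, 1, 0).
μ=5: eigenvector (1, -1, 0).
P = [[0, 0, 1], [-1, 1, -1], [1, 0, 0]], D = diag(3, -2, 5), P⁻¹ = [[0, 0, 1], [1, 1, 1], [1, 0, 0]].
Q³ = P·diag(27, -8, 125)·P⁻¹ = [[125, 0, 0], [-133, -8, -35], [0, 0, 27]].
The requested entry is -35.

-35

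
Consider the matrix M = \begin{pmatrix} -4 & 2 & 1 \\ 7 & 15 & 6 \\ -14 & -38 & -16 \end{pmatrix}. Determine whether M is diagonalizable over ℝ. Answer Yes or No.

Characteristic polynomial: p(μ) = μ^3 + 5μ^2 - 8μ - 48 = (μ - 3)(μ + 4)^2.
μ = -4 has algebraic multiplicity 2; rank(M + 4I) = 2, so geometric multiplicity = 1.
Geometric multiplicity < algebraic multiplicity, so M is not diagonalizable.

No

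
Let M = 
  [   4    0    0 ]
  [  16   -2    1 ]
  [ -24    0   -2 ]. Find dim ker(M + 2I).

M + 2I = [[6, 0, 0], [16, 0, 1], [-24, 0, 0]].
This matrix has rank 2, so its null space has dimension 3 − 2 = 1.

1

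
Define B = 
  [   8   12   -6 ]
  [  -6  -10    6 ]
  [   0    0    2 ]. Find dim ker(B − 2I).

B − 2I = [[6, 12, -6], [-6, -12, 6], [0, 0, 0]].
This matrix has rank 1, so its null space has dimension 3 − 1 = 2.

2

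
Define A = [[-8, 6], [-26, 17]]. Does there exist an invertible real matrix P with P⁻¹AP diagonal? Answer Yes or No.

Characteristic polynomial: p(r) = r^2 - 9r + 20 = (r - 5)(r - 4).
All 2 eigenvalues are distinct, so A is diagonalizable.

Yes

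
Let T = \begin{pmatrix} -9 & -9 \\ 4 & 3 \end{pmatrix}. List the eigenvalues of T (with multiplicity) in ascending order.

Characteristic polynomial: p(μ) = μ^2 + 6μ + 9 = (μ + 3)^2.
Roots (with multiplicity): -3, -3.

-3, -3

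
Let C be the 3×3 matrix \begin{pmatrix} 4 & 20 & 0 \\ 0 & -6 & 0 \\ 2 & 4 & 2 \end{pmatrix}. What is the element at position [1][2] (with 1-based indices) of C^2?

-40

Characteristic polynomial: r^3 - 28r + 48 = (r - 4)(r - 2)(r + 6), so the eigenvalues are -6, 2, 4.
r=4: eigenvector (1, 0, 1).
r=-6: eigenvector (-2, 1, 0).
r=2: eigenvector (0, 0, 1).
P = [[1, -2, 0], [0, 1, 0], [1, 0, 1]], D = diag(4, -6, 2), P⁻¹ = [[1, 2, 0], [0, 1, 0], [-1, -2, 1]].
C² = P·diag(16, 36, 4)·P⁻¹ = [[16, -40, 0], [0, 36, 0], [12, 24, 4]].
The requested entry is -40.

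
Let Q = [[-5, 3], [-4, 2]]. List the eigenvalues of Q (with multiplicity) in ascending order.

Characteristic polynomial: p(t) = t^2 + 3t + 2 = (t + 1)(t + 2).
Roots (with multiplicity): -2, -1.

-2, -1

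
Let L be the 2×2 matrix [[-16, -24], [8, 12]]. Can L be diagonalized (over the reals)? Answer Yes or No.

Yes

Characteristic polynomial: p(λ) = λ^2 + 4λ = λ(λ + 4).
All 2 eigenvalues are distinct, so L is diagonalizable.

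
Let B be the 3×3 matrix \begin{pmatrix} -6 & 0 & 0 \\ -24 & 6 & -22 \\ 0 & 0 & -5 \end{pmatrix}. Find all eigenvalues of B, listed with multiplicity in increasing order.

-6, -5, 6

Characteristic polynomial: p(r) = r^3 + 5r^2 - 36r - 180 = (r - 6)(r + 5)(r + 6).
Roots (with multiplicity): -6, -5, 6.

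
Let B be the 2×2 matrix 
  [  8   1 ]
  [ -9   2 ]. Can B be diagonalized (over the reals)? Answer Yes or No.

Characteristic polynomial: p(s) = s^2 - 10s + 25 = (s - 5)^2.
s = 5 has algebraic multiplicity 2; rank(B − 5I) = 1, so geometric multiplicity = 1.
Geometric multiplicity < algebraic multiplicity, so B is not diagonalizable.

No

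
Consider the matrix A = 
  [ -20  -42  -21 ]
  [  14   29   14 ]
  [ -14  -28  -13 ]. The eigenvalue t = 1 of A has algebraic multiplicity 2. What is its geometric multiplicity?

A − 1I = [[-21, -42, -21], [14, 28, 14], [-14, -28, -14]].
This matrix has rank 1, so its null space has dimension 3 − 1 = 2.

2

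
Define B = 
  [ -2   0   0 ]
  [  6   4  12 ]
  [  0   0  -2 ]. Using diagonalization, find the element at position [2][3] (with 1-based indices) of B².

Characteristic polynomial: r^3 - 12r - 16 = (r - 4)(r + 2)^2, so the eigenvalues are -2, -2, 4.
r=-2: eigenvector (1, -1, 0).
r=4: eigenvector (0, 1, 0).
r=-2: eigenvector (0, -2, 1).
P = [[1, 0, 0], [-1, 1, -2], [0, 0, 1]], D = diag(-2, 4, -2), P⁻¹ = [[1, 0, 0], [1, 1, 2], [0, 0, 1]].
B² = P·diag(4, 16, 4)·P⁻¹ = [[4, 0, 0], [12, 16, 24], [0, 0, 4]].
The requested entry is 24.

24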